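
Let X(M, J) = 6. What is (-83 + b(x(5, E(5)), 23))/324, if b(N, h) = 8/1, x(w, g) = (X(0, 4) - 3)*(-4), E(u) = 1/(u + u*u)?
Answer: -25/108 ≈ -0.23148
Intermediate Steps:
E(u) = 1/(u + u²)
x(w, g) = -12 (x(w, g) = (6 - 3)*(-4) = 3*(-4) = -12)
b(N, h) = 8 (b(N, h) = 8*1 = 8)
(-83 + b(x(5, E(5)), 23))/324 = (-83 + 8)/324 = -75*1/324 = -25/108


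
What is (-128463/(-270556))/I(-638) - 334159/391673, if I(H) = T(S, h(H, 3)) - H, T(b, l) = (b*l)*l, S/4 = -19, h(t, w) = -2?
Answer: -30146197794337/35393806382792 ≈ -0.85174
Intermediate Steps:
S = -76 (S = 4*(-19) = -76)
T(b, l) = b*l²
I(H) = -304 - H (I(H) = -76*(-2)² - H = -76*4 - H = -304 - H)
(-128463/(-270556))/I(-638) - 334159/391673 = (-128463/(-270556))/(-304 - 1*(-638)) - 334159/391673 = (-128463*(-1/270556))/(-304 + 638) - 334159*1/391673 = (128463/270556)/334 - 334159/391673 = (128463/270556)*(1/334) - 334159/391673 = 128463/90365704 - 334159/391673 = -30146197794337/35393806382792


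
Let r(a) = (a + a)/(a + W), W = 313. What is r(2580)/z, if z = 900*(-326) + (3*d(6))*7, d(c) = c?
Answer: -860/141406947 ≈ -6.0817e-6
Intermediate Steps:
r(a) = 2*a/(313 + a) (r(a) = (a + a)/(a + 313) = (2*a)/(313 + a) = 2*a/(313 + a))
z = -293274 (z = 900*(-326) + (3*6)*7 = -293400 + 18*7 = -293400 + 126 = -293274)
r(2580)/z = (2*2580/(313 + 2580))/(-293274) = (2*2580/2893)*(-1/293274) = (2*2580*(1/2893))*(-1/293274) = (5160/2893)*(-1/293274) = -860/141406947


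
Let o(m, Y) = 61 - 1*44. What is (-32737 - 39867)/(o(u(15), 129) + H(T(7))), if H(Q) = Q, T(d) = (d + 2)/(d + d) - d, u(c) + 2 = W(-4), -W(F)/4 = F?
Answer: -1016456/149 ≈ -6821.9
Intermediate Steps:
W(F) = -4*F
u(c) = 14 (u(c) = -2 - 4*(-4) = -2 + 16 = 14)
o(m, Y) = 17 (o(m, Y) = 61 - 44 = 17)
T(d) = -d + (2 + d)/(2*d) (T(d) = (2 + d)/((2*d)) - d = (2 + d)*(1/(2*d)) - d = (2 + d)/(2*d) - d = -d + (2 + d)/(2*d))
(-32737 - 39867)/(o(u(15), 129) + H(T(7))) = (-32737 - 39867)/(17 + (½ + 1/7 - 1*7)) = -72604/(17 + (½ + ⅐ - 7)) = -72604/(17 - 89/14) = -72604/149/14 = -72604*14/149 = -1016456/149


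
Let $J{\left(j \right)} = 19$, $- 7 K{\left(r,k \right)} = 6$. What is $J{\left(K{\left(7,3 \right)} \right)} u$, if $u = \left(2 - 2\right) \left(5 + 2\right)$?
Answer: $0$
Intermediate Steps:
$K{\left(r,k \right)} = - \frac{6}{7}$ ($K{\left(r,k \right)} = \left(- \frac{1}{7}\right) 6 = - \frac{6}{7}$)
$u = 0$ ($u = \left(2 - 2\right) 7 = 0 \cdot 7 = 0$)
$J{\left(K{\left(7,3 \right)} \right)} u = 19 \cdot 0 = 0$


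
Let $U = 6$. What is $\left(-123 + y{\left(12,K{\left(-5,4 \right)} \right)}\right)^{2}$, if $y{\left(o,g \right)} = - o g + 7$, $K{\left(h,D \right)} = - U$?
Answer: $1936$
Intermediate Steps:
$K{\left(h,D \right)} = -6$ ($K{\left(h,D \right)} = \left(-1\right) 6 = -6$)
$y{\left(o,g \right)} = 7 - g o$ ($y{\left(o,g \right)} = - g o + 7 = 7 - g o$)
$\left(-123 + y{\left(12,K{\left(-5,4 \right)} \right)}\right)^{2} = \left(-123 - \left(-7 - 72\right)\right)^{2} = \left(-123 + \left(7 + 72\right)\right)^{2} = \left(-123 + 79\right)^{2} = \left(-44\right)^{2} = 1936$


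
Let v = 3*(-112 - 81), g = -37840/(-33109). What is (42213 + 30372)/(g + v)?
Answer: -2403216765/19132271 ≈ -125.61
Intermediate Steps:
g = 37840/33109 (g = -37840*(-1/33109) = 37840/33109 ≈ 1.1429)
v = -579 (v = 3*(-193) = -579)
(42213 + 30372)/(g + v) = (42213 + 30372)/(37840/33109 - 579) = 72585/(-19132271/33109) = 72585*(-33109/19132271) = -2403216765/19132271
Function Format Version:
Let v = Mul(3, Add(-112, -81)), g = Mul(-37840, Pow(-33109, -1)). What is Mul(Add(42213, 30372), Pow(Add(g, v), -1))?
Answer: Rational(-2403216765, 19132271) ≈ -125.61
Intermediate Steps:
g = Rational(37840, 33109) (g = Mul(-37840, Rational(-1, 33109)) = Rational(37840, 33109) ≈ 1.1429)
v = -579 (v = Mul(3, -193) = -579)
Mul(Add(42213, 30372), Pow(Add(g, v), -1)) = Mul(Add(42213, 30372), Pow(Add(Rational(37840, 33109), -579), -1)) = Mul(72585, Pow(Rational(-19132271, 33109), -1)) = Mul(72585, Rational(-33109, 19132271)) = Rational(-2403216765, 19132271)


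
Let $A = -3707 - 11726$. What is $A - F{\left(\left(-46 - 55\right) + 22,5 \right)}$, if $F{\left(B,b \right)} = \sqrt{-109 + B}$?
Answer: $-15433 - 2 i \sqrt{47} \approx -15433.0 - 13.711 i$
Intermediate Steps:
$A = -15433$ ($A = -3707 - 11726 = -15433$)
$A - F{\left(\left(-46 - 55\right) + 22,5 \right)} = -15433 - \sqrt{-109 + \left(\left(-46 - 55\right) + 22\right)} = -15433 - \sqrt{-109 + \left(-101 + 22\right)} = -15433 - \sqrt{-109 - 79} = -15433 - \sqrt{-188} = -15433 - 2 i \sqrt{47}$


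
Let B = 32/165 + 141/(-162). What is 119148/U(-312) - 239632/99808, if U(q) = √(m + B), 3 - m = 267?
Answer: -14977/6238 - 357444*I*√259409370/786089 ≈ -2.4009 - 7323.7*I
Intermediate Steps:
m = -264 (m = 3 - 1*267 = 3 - 267 = -264)
B = -2009/2970 (B = 32*(1/165) + 141*(-1/162) = 32/165 - 47/54 = -2009/2970 ≈ -0.67643)
U(q) = I*√259409370/990 (U(q) = √(-264 - 2009/2970) = √(-786089/2970) = I*√259409370/990)
119148/U(-312) - 239632/99808 = 119148/((I*√259409370/990)) - 239632/99808 = 119148*(-3*I*√259409370/786089) - 239632*1/99808 = -357444*I*√259409370/786089 - 14977/6238 = -14977/6238 - 357444*I*√259409370/786089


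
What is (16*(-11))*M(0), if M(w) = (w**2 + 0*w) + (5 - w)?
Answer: -880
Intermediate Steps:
M(w) = 5 + w**2 - w (M(w) = (w**2 + 0) + (5 - w) = w**2 + (5 - w) = 5 + w**2 - w)
(16*(-11))*M(0) = (16*(-11))*(5 + 0**2 - 1*0) = -176*(5 + 0 + 0) = -176*5 = -880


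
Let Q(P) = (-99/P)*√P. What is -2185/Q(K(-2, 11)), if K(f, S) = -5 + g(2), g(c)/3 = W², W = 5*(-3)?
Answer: 2185*√670/99 ≈ 571.29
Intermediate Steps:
W = -15
g(c) = 675 (g(c) = 3*(-15)² = 3*225 = 675)
K(f, S) = 670 (K(f, S) = -5 + 675 = 670)
Q(P) = -99/√P
-2185/Q(K(-2, 11)) = -2185*(-√670/99) = -(-2185)*√670/99 = 2185*√670/99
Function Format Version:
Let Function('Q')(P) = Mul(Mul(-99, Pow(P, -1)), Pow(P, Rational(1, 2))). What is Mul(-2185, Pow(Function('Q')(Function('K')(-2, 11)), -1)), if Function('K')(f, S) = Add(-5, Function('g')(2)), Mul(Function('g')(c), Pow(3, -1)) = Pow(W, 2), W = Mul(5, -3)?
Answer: Mul(Rational(2185, 99), Pow(670, Rational(1, 2))) ≈ 571.29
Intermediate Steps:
W = -15
Function('g')(c) = 675 (Function('g')(c) = Mul(3, Pow(-15, 2)) = Mul(3, 225) = 675)
Function('K')(f, S) = 670 (Function('K')(f, S) = Add(-5, 675) = 670)
Function('Q')(P) = Mul(-99, Pow(P, Rational(-1, 2)))
Mul(-2185, Pow(Function('Q')(Function('K')(-2, 11)), -1)) = Mul(-2185, Pow(Mul(-99, Pow(670, Rational(-1, 2))), -1)) = Mul(-2185, Pow(Mul(-99, Mul(Rational(1, 670), Pow(670, Rational(1, 2)))), -1)) = Mul(-2185, Pow(Mul(Rational(-99, 670), Pow(670, Rational(1, 2))), -1)) = Mul(-2185, Mul(Rational(-1, 99), Pow(670, Rational(1, 2)))) = Mul(Rational(2185, 99), Pow(670, Rational(1, 2)))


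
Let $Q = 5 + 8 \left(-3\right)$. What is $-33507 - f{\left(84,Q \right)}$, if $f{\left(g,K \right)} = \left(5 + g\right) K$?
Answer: $-31816$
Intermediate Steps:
$Q = -19$ ($Q = 5 - 24 = -19$)
$f{\left(g,K \right)} = K \left(5 + g\right)$
$-33507 - f{\left(84,Q \right)} = -33507 - - 19 \left(5 + 84\right) = -33507 - \left(-19\right) 89 = -33507 - -1691 = -33507 + 1691 = -31816$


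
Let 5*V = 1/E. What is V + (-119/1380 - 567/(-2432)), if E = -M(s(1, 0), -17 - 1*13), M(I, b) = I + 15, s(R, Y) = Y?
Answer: 186793/1398400 ≈ 0.13358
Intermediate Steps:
M(I, b) = 15 + I
E = -15 (E = -(15 + 0) = -1*15 = -15)
V = -1/75 (V = (⅕)/(-15) = (⅕)*(-1/15) = -1/75 ≈ -0.013333)
V + (-119/1380 - 567/(-2432)) = -1/75 + (-119/1380 - 567/(-2432)) = -1/75 + (-119*1/1380 - 567*(-1/2432)) = -1/75 + (-119/1380 + 567/2432) = -1/75 + 123263/839040 = 186793/1398400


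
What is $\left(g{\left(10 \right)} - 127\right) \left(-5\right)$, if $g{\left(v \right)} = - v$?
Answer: $685$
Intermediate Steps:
$\left(g{\left(10 \right)} - 127\right) \left(-5\right) = \left(\left(-1\right) 10 - 127\right) \left(-5\right) = \left(-10 - 127\right) \left(-5\right) = \left(-137\right) \left(-5\right) = 685$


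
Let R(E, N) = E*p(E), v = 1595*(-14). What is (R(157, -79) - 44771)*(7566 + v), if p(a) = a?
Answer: 297081208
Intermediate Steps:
v = -22330
R(E, N) = E² (R(E, N) = E*E = E²)
(R(157, -79) - 44771)*(7566 + v) = (157² - 44771)*(7566 - 22330) = (24649 - 44771)*(-14764) = -20122*(-14764) = 297081208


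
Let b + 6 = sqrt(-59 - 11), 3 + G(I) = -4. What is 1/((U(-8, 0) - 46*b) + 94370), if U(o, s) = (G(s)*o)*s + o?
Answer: 47319/4478249582 + 23*I*sqrt(70)/4478249582 ≈ 1.0566e-5 + 4.297e-8*I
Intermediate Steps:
G(I) = -7 (G(I) = -3 - 4 = -7)
U(o, s) = o - 7*o*s (U(o, s) = (-7*o)*s + o = -7*o*s + o = o - 7*o*s)
b = -6 + I*sqrt(70) (b = -6 + sqrt(-59 - 11) = -6 + sqrt(-70) = -6 + I*sqrt(70) ≈ -6.0 + 8.3666*I)
1/((U(-8, 0) - 46*b) + 94370) = 1/((-8*(1 - 7*0) - 46*(-6 + I*sqrt(70))) + 94370) = 1/((-8*(1 + 0) + (276 - 46*I*sqrt(70))) + 94370) = 1/((-8*1 + (276 - 46*I*sqrt(70))) + 94370) = 1/((-8 + (276 - 46*I*sqrt(70))) + 94370) = 1/((268 - 46*I*sqrt(70)) + 94370) = 1/(94638 - 46*I*sqrt(70))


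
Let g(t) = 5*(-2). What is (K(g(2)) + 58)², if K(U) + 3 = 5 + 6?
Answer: 4356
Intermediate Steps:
g(t) = -10
K(U) = 8 (K(U) = -3 + (5 + 6) = -3 + 11 = 8)
(K(g(2)) + 58)² = (8 + 58)² = 66² = 4356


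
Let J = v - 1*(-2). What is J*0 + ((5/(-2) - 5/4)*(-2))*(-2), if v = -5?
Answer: -15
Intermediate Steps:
J = -3 (J = -5 - 1*(-2) = -5 + 2 = -3)
J*0 + ((5/(-2) - 5/4)*(-2))*(-2) = -3*0 + ((5/(-2) - 5/4)*(-2))*(-2) = 0 + ((5*(-1/2) - 5*1/4)*(-2))*(-2) = 0 + ((-5/2 - 5/4)*(-2))*(-2) = 0 - 15/4*(-2)*(-2) = 0 + (15/2)*(-2) = 0 - 15 = -15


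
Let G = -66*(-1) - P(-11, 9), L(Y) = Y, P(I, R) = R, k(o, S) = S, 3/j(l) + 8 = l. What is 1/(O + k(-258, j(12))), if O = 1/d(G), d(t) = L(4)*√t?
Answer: 171/128 - √57/128 ≈ 1.2770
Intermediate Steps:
j(l) = 3/(-8 + l)
G = 57 (G = -66*(-1) - 1*9 = 66 - 9 = 57)
d(t) = 4*√t
O = √57/228 (O = 1/(4*√57) = √57/228 ≈ 0.033113)
1/(O + k(-258, j(12))) = 1/(√57/228 + 3/(-8 + 12)) = 1/(√57/228 + 3/4) = 1/(√57/228 + 3*(¼)) = 1/(√57/228 + ¾) = 1/(¾ + √57/228)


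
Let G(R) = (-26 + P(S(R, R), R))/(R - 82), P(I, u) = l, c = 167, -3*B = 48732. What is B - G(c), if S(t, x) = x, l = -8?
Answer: -81218/5 ≈ -16244.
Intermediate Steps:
B = -16244 (B = -⅓*48732 = -16244)
P(I, u) = -8
G(R) = -34/(-82 + R) (G(R) = (-26 - 8)/(R - 82) = -34/(-82 + R))
B - G(c) = -16244 - (-34)/(-82 + 167) = -16244 - (-34)/85 = -16244 - 1*(-⅖) = -16244 + ⅖ = -81218/5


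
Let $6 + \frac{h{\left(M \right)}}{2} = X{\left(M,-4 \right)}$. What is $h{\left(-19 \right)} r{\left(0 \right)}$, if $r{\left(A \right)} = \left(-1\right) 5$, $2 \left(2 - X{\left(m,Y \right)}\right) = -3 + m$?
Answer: $-70$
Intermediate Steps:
$X{\left(m,Y \right)} = \frac{7}{2} - \frac{m}{2}$ ($X{\left(m,Y \right)} = 2 - \frac{-3 + m}{2} = 2 - \left(- \frac{3}{2} + \frac{m}{2}\right) = \frac{7}{2} - \frac{m}{2}$)
$r{\left(A \right)} = -5$
$h{\left(M \right)} = -5 - M$ ($h{\left(M \right)} = -12 + 2 \left(\frac{7}{2} - \frac{M}{2}\right) = -12 - \left(-7 + M\right) = -5 - M$)
$h{\left(-19 \right)} r{\left(0 \right)} = \left(-5 - -19\right) \left(-5\right) = \left(-5 + 19\right) \left(-5\right) = 14 \left(-5\right) = -70$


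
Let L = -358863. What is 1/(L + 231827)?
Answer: -1/127036 ≈ -7.8718e-6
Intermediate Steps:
1/(L + 231827) = 1/(-358863 + 231827) = 1/(-127036) = -1/127036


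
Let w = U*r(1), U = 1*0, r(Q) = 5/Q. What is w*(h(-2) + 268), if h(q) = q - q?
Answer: 0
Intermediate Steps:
h(q) = 0
U = 0
w = 0 (w = 0*(5/1) = 0*(5*1) = 0*5 = 0)
w*(h(-2) + 268) = 0*(0 + 268) = 0*268 = 0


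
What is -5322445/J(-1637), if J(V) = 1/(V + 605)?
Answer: 5492763240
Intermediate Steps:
J(V) = 1/(605 + V)
-5322445/J(-1637) = -5322445/(1/(605 - 1637)) = -5322445/(1/(-1032)) = -5322445/(-1/1032) = -5322445*(-1032) = -1*(-5492763240) = 5492763240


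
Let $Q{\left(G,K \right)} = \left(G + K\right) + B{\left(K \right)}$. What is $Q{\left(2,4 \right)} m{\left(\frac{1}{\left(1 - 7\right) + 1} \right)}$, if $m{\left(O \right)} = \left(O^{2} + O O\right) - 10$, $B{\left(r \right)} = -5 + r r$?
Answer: $- \frac{4216}{25} \approx -168.64$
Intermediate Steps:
$B{\left(r \right)} = -5 + r^{2}$
$m{\left(O \right)} = -10 + 2 O^{2}$ ($m{\left(O \right)} = \left(O^{2} + O^{2}\right) - 10 = 2 O^{2} - 10 = -10 + 2 O^{2}$)
$Q{\left(G,K \right)} = -5 + G + K + K^{2}$ ($Q{\left(G,K \right)} = \left(G + K\right) + \left(-5 + K^{2}\right) = -5 + G + K + K^{2}$)
$Q{\left(2,4 \right)} m{\left(\frac{1}{\left(1 - 7\right) + 1} \right)} = \left(-5 + 2 + 4 + 4^{2}\right) \left(-10 + 2 \left(\frac{1}{\left(1 - 7\right) + 1}\right)^{2}\right) = \left(-5 + 2 + 4 + 16\right) \left(-10 + 2 \left(\frac{1}{-6 + 1}\right)^{2}\right) = 17 \left(-10 + 2 \left(\frac{1}{-5}\right)^{2}\right) = 17 \left(-10 + 2 \left(- \frac{1}{5}\right)^{2}\right) = 17 \left(-10 + 2 \cdot \frac{1}{25}\right) = 17 \left(-10 + \frac{2}{25}\right) = 17 \left(- \frac{248}{25}\right) = - \frac{4216}{25}$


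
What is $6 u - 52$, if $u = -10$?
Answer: $-112$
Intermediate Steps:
$6 u - 52 = 6 \left(-10\right) - 52 = -60 - 52 = -112$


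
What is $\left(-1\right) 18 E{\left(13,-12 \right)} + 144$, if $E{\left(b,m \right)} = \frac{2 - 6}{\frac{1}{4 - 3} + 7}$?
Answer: $153$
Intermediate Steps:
$E{\left(b,m \right)} = - \frac{1}{2}$ ($E{\left(b,m \right)} = - \frac{4}{1^{-1} + 7} = - \frac{4}{1 + 7} = - \frac{4}{8} = \left(-4\right) \frac{1}{8} = - \frac{1}{2}$)
$\left(-1\right) 18 E{\left(13,-12 \right)} + 144 = \left(-1\right) 18 \left(- \frac{1}{2}\right) + 144 = \left(-18\right) \left(- \frac{1}{2}\right) + 144 = 9 + 144 = 153$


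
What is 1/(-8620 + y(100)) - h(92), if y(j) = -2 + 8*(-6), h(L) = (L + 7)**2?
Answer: -84974671/8670 ≈ -9801.0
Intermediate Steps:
h(L) = (7 + L)**2
y(j) = -50 (y(j) = -2 - 48 = -50)
1/(-8620 + y(100)) - h(92) = 1/(-8620 - 50) - (7 + 92)**2 = 1/(-8670) - 1*99**2 = -1/8670 - 1*9801 = -1/8670 - 9801 = -84974671/8670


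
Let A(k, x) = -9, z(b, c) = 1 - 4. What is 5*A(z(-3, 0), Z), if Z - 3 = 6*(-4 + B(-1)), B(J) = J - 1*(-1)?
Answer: -45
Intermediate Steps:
B(J) = 1 + J (B(J) = J + 1 = 1 + J)
z(b, c) = -3
Z = -21 (Z = 3 + 6*(-4 + (1 - 1)) = 3 + 6*(-4 + 0) = 3 + 6*(-4) = 3 - 24 = -21)
5*A(z(-3, 0), Z) = 5*(-9) = -45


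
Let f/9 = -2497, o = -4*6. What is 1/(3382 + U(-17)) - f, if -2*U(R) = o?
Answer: 76273363/3394 ≈ 22473.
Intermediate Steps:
o = -24
U(R) = 12 (U(R) = -½*(-24) = 12)
f = -22473 (f = 9*(-2497) = -22473)
1/(3382 + U(-17)) - f = 1/(3382 + 12) - 1*(-22473) = 1/3394 + 22473 = 76273363/3394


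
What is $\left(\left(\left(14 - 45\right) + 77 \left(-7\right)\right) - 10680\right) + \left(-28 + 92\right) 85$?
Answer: $-5810$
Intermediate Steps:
$\left(\left(\left(14 - 45\right) + 77 \left(-7\right)\right) - 10680\right) + \left(-28 + 92\right) 85 = \left(\left(\left(14 - 45\right) - 539\right) - 10680\right) + 64 \cdot 85 = \left(\left(-31 - 539\right) - 10680\right) + 5440 = \left(-570 - 10680\right) + 5440 = -11250 + 5440 = -5810$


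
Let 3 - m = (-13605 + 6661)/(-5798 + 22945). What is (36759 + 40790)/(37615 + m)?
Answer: 1329732703/645042790 ≈ 2.0615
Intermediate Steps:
m = 58385/17147 (m = 3 - (-13605 + 6661)/(-5798 + 22945) = 3 - (-6944)/17147 = 3 - 1*(-6944/17147) = 3 + 6944/17147 = 58385/17147 ≈ 3.4050)
(36759 + 40790)/(37615 + m) = (36759 + 40790)/(37615 + 58385/17147) = 77549/(645042790/17147) = 77549*(17147/645042790) = 1329732703/645042790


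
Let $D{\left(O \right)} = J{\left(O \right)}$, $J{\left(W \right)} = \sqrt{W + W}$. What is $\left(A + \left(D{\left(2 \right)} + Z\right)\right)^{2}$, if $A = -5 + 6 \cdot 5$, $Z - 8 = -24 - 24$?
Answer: $169$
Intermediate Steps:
$J{\left(W \right)} = \sqrt{2} \sqrt{W}$ ($J{\left(W \right)} = \sqrt{2 W} = \sqrt{2} \sqrt{W}$)
$D{\left(O \right)} = \sqrt{2} \sqrt{O}$
$Z = -40$ ($Z = 8 - 48 = -40$)
$A = 25$ ($A = -5 + 30 = 25$)
$\left(A + \left(D{\left(2 \right)} + Z\right)\right)^{2} = \left(25 - \left(40 - \sqrt{2} \sqrt{2}\right)\right)^{2} = \left(25 + \left(2 - 40\right)\right)^{2} = \left(25 - 38\right)^{2} = \left(-13\right)^{2} = 169$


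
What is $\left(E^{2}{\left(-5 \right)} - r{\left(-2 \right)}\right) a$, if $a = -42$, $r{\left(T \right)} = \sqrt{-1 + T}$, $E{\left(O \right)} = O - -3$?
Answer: $-168 + 42 i \sqrt{3} \approx -168.0 + 72.746 i$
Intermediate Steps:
$E{\left(O \right)} = 3 + O$ ($E{\left(O \right)} = O + 3 = 3 + O$)
$\left(E^{2}{\left(-5 \right)} - r{\left(-2 \right)}\right) a = \left(\left(3 - 5\right)^{2} - \sqrt{-1 - 2}\right) \left(-42\right) = \left(\left(-2\right)^{2} - \sqrt{-3}\right) \left(-42\right) = \left(4 - i \sqrt{3}\right) \left(-42\right) = -168 + 42 i \sqrt{3}$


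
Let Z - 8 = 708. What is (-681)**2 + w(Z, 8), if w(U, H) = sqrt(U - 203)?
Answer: 463761 + 3*sqrt(57) ≈ 4.6378e+5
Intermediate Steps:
Z = 716 (Z = 8 + 708 = 716)
w(U, H) = sqrt(-203 + U)
(-681)**2 + w(Z, 8) = (-681)**2 + sqrt(-203 + 716) = 463761 + sqrt(513) = 463761 + 3*sqrt(57)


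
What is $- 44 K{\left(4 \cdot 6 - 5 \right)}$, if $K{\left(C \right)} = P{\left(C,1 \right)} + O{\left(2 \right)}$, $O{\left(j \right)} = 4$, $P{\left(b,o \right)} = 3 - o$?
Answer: $-264$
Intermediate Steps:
$K{\left(C \right)} = 6$ ($K{\left(C \right)} = \left(3 - 1\right) + 4 = 2 + 4 = 6$)
$- 44 K{\left(4 \cdot 6 - 5 \right)} = \left(-44\right) 6 = -264$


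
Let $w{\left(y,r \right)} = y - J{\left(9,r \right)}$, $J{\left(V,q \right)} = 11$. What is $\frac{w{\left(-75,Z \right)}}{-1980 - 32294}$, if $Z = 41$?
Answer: $\frac{43}{17137} \approx 0.0025092$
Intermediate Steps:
$w{\left(y,r \right)} = -11 + y$ ($w{\left(y,r \right)} = y - 11 = -11 + y$)
$\frac{w{\left(-75,Z \right)}}{-1980 - 32294} = \frac{-11 - 75}{-1980 - 32294} = - \frac{86}{-1980 - 32294} = - \frac{86}{-34274} = \left(-86\right) \left(- \frac{1}{34274}\right) = \frac{43}{17137}$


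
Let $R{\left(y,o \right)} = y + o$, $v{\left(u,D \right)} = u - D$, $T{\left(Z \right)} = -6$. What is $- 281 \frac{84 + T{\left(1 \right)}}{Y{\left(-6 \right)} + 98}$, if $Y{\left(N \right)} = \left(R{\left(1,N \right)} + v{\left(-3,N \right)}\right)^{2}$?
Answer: $- \frac{3653}{17} \approx -214.88$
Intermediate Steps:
$R{\left(y,o \right)} = o + y$
$Y{\left(N \right)} = 4$ ($Y{\left(N \right)} = \left(\left(N + 1\right) - \left(3 + N\right)\right)^{2} = \left(\left(1 + N\right) - \left(3 + N\right)\right)^{2} = \left(-2\right)^{2} = 4$)
$- 281 \frac{84 + T{\left(1 \right)}}{Y{\left(-6 \right)} + 98} = - 281 \frac{84 - 6}{4 + 98} = - 281 \cdot \frac{78}{102} = - 281 \cdot 78 \cdot \frac{1}{102} = \left(-281\right) \frac{13}{17} = - \frac{3653}{17}$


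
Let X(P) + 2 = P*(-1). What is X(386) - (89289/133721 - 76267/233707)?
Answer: -12136264058652/31251533747 ≈ -388.34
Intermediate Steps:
X(P) = -2 - P (X(P) = -2 + P*(-1) = -2 - P)
X(386) - (89289/133721 - 76267/233707) = (-2 - 1*386) - (89289/133721 - 76267/233707) = (-2 - 386) - (89289*(1/133721) - 76267*1/233707) = -388 - (89289/133721 - 76267/233707) = -388 - 1*10668964816/31251533747 = -388 - 10668964816/31251533747 = -12136264058652/31251533747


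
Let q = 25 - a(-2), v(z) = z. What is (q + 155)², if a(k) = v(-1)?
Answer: 32761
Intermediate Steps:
a(k) = -1
q = 26 (q = 25 - 1*(-1) = 25 + 1 = 26)
(q + 155)² = (26 + 155)² = 181² = 32761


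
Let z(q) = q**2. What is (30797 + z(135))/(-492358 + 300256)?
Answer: -24511/96051 ≈ -0.25519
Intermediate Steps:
(30797 + z(135))/(-492358 + 300256) = (30797 + 135**2)/(-492358 + 300256) = (30797 + 18225)/(-192102) = 49022*(-1/192102) = -24511/96051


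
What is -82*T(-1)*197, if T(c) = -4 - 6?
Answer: 161540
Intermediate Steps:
T(c) = -10
-82*T(-1)*197 = -82*(-10)*197 = 820*197 = 161540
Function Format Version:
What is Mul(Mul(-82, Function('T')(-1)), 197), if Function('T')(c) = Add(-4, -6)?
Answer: 161540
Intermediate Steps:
Function('T')(c) = -10
Mul(Mul(-82, Function('T')(-1)), 197) = Mul(Mul(-82, -10), 197) = Mul(820, 197) = 161540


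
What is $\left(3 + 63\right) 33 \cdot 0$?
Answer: $0$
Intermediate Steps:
$\left(3 + 63\right) 33 \cdot 0 = 66 \cdot 0 = 0$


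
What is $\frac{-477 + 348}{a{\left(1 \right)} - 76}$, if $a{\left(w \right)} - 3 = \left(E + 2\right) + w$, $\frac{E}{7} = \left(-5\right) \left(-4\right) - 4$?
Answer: $- \frac{43}{14} \approx -3.0714$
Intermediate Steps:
$E = 112$ ($E = 7 \left(\left(-5\right) \left(-4\right) - 4\right) = 7 \left(20 - 4\right) = 7 \cdot 16 = 112$)
$a{\left(w \right)} = 117 + w$ ($a{\left(w \right)} = 3 + \left(\left(112 + 2\right) + w\right) = 3 + \left(114 + w\right) = 117 + w$)
$\frac{-477 + 348}{a{\left(1 \right)} - 76} = \frac{-477 + 348}{\left(117 + 1\right) - 76} = - \frac{129}{118 - 76} = - \frac{129}{42} = \left(-129\right) \frac{1}{42} = - \frac{43}{14}$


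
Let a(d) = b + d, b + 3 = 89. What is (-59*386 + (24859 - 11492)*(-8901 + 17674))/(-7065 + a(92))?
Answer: -117245917/6887 ≈ -17024.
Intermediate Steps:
b = 86 (b = -3 + 89 = 86)
a(d) = 86 + d
(-59*386 + (24859 - 11492)*(-8901 + 17674))/(-7065 + a(92)) = (-59*386 + (24859 - 11492)*(-8901 + 17674))/(-7065 + (86 + 92)) = (-22774 + 13367*8773)/(-7065 + 178) = (-22774 + 117268691)/(-6887) = 117245917*(-1/6887) = -117245917/6887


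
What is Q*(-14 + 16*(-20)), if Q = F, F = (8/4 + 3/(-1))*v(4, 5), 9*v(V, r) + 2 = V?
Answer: 668/9 ≈ 74.222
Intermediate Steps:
v(V, r) = -2/9 + V/9
F = -2/9 (F = (8/4 + 3/(-1))*(-2/9 + (⅑)*4) = (8*(¼) + 3*(-1))*(-2/9 + 4/9) = (2 - 3)*(2/9) = -1*2/9 = -2/9 ≈ -0.22222)
Q = -2/9 ≈ -0.22222
Q*(-14 + 16*(-20)) = -2*(-14 + 16*(-20))/9 = -2*(-14 - 320)/9 = -2/9*(-334) = 668/9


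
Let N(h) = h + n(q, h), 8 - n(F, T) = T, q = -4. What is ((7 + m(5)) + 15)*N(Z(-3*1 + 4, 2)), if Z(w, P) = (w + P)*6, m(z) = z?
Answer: 216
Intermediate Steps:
Z(w, P) = 6*P + 6*w (Z(w, P) = (P + w)*6 = 6*P + 6*w)
n(F, T) = 8 - T
N(h) = 8 (N(h) = h + (8 - h) = 8)
((7 + m(5)) + 15)*N(Z(-3*1 + 4, 2)) = ((7 + 5) + 15)*8 = (12 + 15)*8 = 27*8 = 216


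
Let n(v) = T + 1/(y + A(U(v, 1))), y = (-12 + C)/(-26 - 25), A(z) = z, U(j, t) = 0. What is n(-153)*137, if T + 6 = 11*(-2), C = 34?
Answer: -91379/22 ≈ -4153.6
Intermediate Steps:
y = -22/51 (y = (-12 + 34)/(-26 - 25) = 22/(-51) = 22*(-1/51) = -22/51 ≈ -0.43137)
T = -28 (T = -6 + 11*(-2) = -6 - 22 = -28)
n(v) = -667/22 (n(v) = -28 + 1/(-22/51 + 0) = -28 + 1/(-22/51) = -28 - 51/22 = -667/22)
n(-153)*137 = -667/22*137 = -91379/22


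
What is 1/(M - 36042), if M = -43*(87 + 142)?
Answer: -1/45889 ≈ -2.1792e-5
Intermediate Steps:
M = -9847 (M = -43*229 = -9847)
1/(M - 36042) = 1/(-9847 - 36042) = 1/(-45889) = -1/45889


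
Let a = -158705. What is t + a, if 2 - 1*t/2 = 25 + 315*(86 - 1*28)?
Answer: -195291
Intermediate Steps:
t = -36586 (t = 4 - 2*(25 + 315*(86 - 1*28)) = 4 - 2*(25 + 315*(86 - 28)) = 4 - 2*(25 + 315*58) = 4 - 2*(25 + 18270) = 4 - 2*18295 = 4 - 36590 = -36586)
t + a = -36586 - 158705 = -195291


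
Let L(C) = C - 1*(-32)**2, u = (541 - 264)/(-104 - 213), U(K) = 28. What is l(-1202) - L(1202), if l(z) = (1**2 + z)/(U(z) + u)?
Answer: -1911339/8599 ≈ -222.27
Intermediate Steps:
u = -277/317 (u = 277/(-317) = 277*(-1/317) = -277/317 ≈ -0.87382)
L(C) = -1024 + C (L(C) = C - 1*1024 = C - 1024 = -1024 + C)
l(z) = 317/8599 + 317*z/8599 (l(z) = (1**2 + z)/(28 - 277/317) = (1 + z)/(8599/317) = (1 + z)*(317/8599) = 317/8599 + 317*z/8599)
l(-1202) - L(1202) = (317/8599 + (317/8599)*(-1202)) - (-1024 + 1202) = (317/8599 - 381034/8599) - 1*178 = -380717/8599 - 178 = -1911339/8599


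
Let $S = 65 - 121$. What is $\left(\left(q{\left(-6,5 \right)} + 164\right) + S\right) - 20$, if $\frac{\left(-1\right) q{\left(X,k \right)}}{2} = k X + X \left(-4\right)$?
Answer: $100$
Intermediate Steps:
$q{\left(X,k \right)} = 8 X - 2 X k$ ($q{\left(X,k \right)} = - 2 \left(k X + X \left(-4\right)\right) = - 2 \left(X k - 4 X\right) = - 2 \left(- 4 X + X k\right) = 8 X - 2 X k$)
$S = -56$
$\left(\left(q{\left(-6,5 \right)} + 164\right) + S\right) - 20 = \left(\left(2 \left(-6\right) \left(4 - 5\right) + 164\right) - 56\right) - 20 = \left(\left(2 \left(-6\right) \left(-1\right) + 164\right) - 56\right) - 20 = \left(\left(12 + 164\right) - 56\right) - 20 = \left(176 - 56\right) - 20 = 120 - 20 = 100$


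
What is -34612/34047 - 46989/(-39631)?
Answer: 228126311/1349316657 ≈ 0.16907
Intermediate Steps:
-34612/34047 - 46989/(-39631) = -34612*1/34047 - 46989*(-1/39631) = -34612/34047 + 46989/39631 = 228126311/1349316657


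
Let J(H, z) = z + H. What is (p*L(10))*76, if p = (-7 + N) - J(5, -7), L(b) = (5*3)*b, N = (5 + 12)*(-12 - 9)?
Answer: -4126800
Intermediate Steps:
N = -357 (N = 17*(-21) = -357)
L(b) = 15*b
J(H, z) = H + z
p = -362 (p = (-7 - 357) - (5 - 7) = -364 - 1*(-2) = -364 + 2 = -362)
(p*L(10))*76 = -5430*10*76 = -362*150*76 = -54300*76 = -4126800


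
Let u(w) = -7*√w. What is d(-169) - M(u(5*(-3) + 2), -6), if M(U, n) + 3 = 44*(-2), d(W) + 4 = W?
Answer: -82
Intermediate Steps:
d(W) = -4 + W
M(U, n) = -91 (M(U, n) = -3 + 44*(-2) = -3 - 88 = -91)
d(-169) - M(u(5*(-3) + 2), -6) = (-4 - 169) - 1*(-91) = -173 + 91 = -82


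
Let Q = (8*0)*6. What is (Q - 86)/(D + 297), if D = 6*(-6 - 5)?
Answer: -86/231 ≈ -0.37229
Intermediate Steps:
D = -66 (D = 6*(-11) = -66)
Q = 0 (Q = 0*6 = 0)
(Q - 86)/(D + 297) = (0 - 86)/(-66 + 297) = -86/231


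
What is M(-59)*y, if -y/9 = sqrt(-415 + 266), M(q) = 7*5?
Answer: -315*I*sqrt(149) ≈ -3845.1*I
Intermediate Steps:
M(q) = 35
y = -9*I*sqrt(149) (y = -9*sqrt(-415 + 266) = -9*I*sqrt(149) ≈ -109.86*I)
M(-59)*y = 35*(-9*I*sqrt(149)) = -315*I*sqrt(149)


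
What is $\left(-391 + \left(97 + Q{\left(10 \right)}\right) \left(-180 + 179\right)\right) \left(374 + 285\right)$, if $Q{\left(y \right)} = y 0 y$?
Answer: $-321592$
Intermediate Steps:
$Q{\left(y \right)} = 0$ ($Q{\left(y \right)} = 0 y = 0$)
$\left(-391 + \left(97 + Q{\left(10 \right)}\right) \left(-180 + 179\right)\right) \left(374 + 285\right) = \left(-391 + \left(97 + 0\right) \left(-180 + 179\right)\right) \left(374 + 285\right) = \left(-391 + 97 \left(-1\right)\right) 659 = \left(-391 - 97\right) 659 = \left(-488\right) 659 = -321592$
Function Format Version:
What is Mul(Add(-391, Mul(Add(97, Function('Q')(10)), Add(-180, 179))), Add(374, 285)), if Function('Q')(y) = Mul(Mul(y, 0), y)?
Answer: -321592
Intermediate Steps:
Function('Q')(y) = 0 (Function('Q')(y) = Mul(0, y) = 0)
Mul(Add(-391, Mul(Add(97, Function('Q')(10)), Add(-180, 179))), Add(374, 285)) = Mul(Add(-391, Mul(Add(97, 0), Add(-180, 179))), Add(374, 285)) = Mul(Add(-391, Mul(97, -1)), 659) = Mul(Add(-391, -97), 659) = Mul(-488, 659) = -321592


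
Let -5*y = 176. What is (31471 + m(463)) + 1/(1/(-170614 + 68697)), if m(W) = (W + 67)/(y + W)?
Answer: -150681344/2139 ≈ -70445.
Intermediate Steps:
y = -176/5 (y = -1/5*176 = -176/5 ≈ -35.200)
m(W) = (67 + W)/(-176/5 + W) (m(W) = (W + 67)/(-176/5 + W) = (67 + W)/(-176/5 + W))
(31471 + m(463)) + 1/(1/(-170614 + 68697)) = (31471 + 5*(67 + 463)/(-176 + 5*463)) + 1/(1/(-170614 + 68697)) = (31471 + 5*530/(-176 + 2315)) + 1/(1/(-101917)) = (31471 + 5*530/2139) + 1/(-1/101917) = (31471 + 5*(1/2139)*530) - 101917 = (31471 + 2650/2139) - 101917 = 67319119/2139 - 101917 = -150681344/2139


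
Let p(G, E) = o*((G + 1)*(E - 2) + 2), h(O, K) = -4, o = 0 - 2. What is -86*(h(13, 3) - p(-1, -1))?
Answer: 0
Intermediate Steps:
o = -2
p(G, E) = -4 - 2*(1 + G)*(-2 + E) (p(G, E) = -2*((G + 1)*(E - 2) + 2) = -2*((1 + G)*(-2 + E) + 2) = -2*(2 + (1 + G)*(-2 + E)) = -4 - 2*(1 + G)*(-2 + E))
-86*(h(13, 3) - p(-1, -1)) = -86*(-4 - (-2*(-1) + 4*(-1) - 2*(-1)*(-1))) = -86*(-4 - (2 - 4 - 2)) = -86*(-4 - 1*(-4)) = -86*(-4 + 4) = -86*0 = 0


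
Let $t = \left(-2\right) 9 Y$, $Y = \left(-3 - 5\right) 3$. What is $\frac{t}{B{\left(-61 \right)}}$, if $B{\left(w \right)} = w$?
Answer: $- \frac{432}{61} \approx -7.082$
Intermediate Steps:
$Y = -24$ ($Y = \left(-8\right) 3 = -24$)
$t = 432$ ($t = \left(-2\right) 9 \left(-24\right) = \left(-18\right) \left(-24\right) = 432$)
$\frac{t}{B{\left(-61 \right)}} = \frac{432}{-61} = 432 \left(- \frac{1}{61}\right) = - \frac{432}{61}$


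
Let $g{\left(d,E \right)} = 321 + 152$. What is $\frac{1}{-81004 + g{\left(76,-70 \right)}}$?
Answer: $- \frac{1}{80531} \approx -1.2418 \cdot 10^{-5}$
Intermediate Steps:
$g{\left(d,E \right)} = 473$
$\frac{1}{-81004 + g{\left(76,-70 \right)}} = \frac{1}{-81004 + 473} = \frac{1}{-80531} = - \frac{1}{80531}$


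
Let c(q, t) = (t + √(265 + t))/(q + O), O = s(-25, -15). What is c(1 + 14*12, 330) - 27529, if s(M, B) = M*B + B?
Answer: -14562511/529 + √595/529 ≈ -27528.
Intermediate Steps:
s(M, B) = B + B*M (s(M, B) = B*M + B = B + B*M)
O = 360 (O = -15*(1 - 25) = -15*(-24) = 360)
c(q, t) = (t + √(265 + t))/(360 + q) (c(q, t) = (t + √(265 + t))/(q + 360) = (t + √(265 + t))/(360 + q))
c(1 + 14*12, 330) - 27529 = (330 + √(265 + 330))/(360 + (1 + 14*12)) - 27529 = (330 + √595)/(360 + (1 + 168)) - 27529 = (330 + √595)/(360 + 169) - 27529 = (330 + √595)/529 - 27529 = (330/529 + √595/529) - 27529 = -14562511/529 + √595/529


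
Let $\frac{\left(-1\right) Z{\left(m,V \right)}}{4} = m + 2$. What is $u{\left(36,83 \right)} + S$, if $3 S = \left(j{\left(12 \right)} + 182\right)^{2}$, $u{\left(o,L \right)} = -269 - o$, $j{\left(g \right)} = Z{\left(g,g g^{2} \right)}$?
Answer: $4987$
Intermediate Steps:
$Z{\left(m,V \right)} = -8 - 4 m$ ($Z{\left(m,V \right)} = - 4 \left(m + 2\right) = - 4 \left(2 + m\right) = -8 - 4 m$)
$j{\left(g \right)} = -8 - 4 g$
$S = 5292$ ($S = \frac{\left(\left(-8 - 48\right) + 182\right)^{2}}{3} = \frac{\left(-56 + 182\right)^{2}}{3} = \frac{126^{2}}{3} = \frac{1}{3} \cdot 15876 = 5292$)
$u{\left(36,83 \right)} + S = \left(-269 - 36\right) + 5292 = -305 + 5292 = 4987$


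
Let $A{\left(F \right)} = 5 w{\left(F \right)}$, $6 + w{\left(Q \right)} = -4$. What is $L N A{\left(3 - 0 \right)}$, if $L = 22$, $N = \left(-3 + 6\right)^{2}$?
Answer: $-9900$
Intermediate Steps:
$w{\left(Q \right)} = -10$ ($w{\left(Q \right)} = -6 - 4 = -10$)
$A{\left(F \right)} = -50$ ($A{\left(F \right)} = 5 \left(-10\right) = -50$)
$N = 9$ ($N = 3^{2} = 9$)
$L N A{\left(3 - 0 \right)} = 22 \cdot 9 \left(-50\right) = 198 \left(-50\right) = -9900$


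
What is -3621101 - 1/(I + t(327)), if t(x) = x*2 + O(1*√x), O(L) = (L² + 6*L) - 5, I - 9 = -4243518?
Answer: -65176509198378290484/17999086244317 + 6*√327/17999086244317 ≈ -3.6211e+6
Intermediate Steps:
I = -4243509 (I = 9 - 4243518 = -4243509)
O(L) = -5 + L² + 6*L
t(x) = -5 + 3*x + 6*√x (t(x) = x*2 + (-5 + (1*√x)² + 6*(1*√x)) = 2*x + (-5 + (√x)² + 6*√x) = 2*x + (-5 + x + 6*√x) = -5 + 3*x + 6*√x)
-3621101 - 1/(I + t(327)) = -3621101 - 1/(-4243509 + (-5 + 3*327 + 6*√327)) = -3621101 - 1/(-4243509 + (-5 + 981 + 6*√327)) = -3621101 - 1/(-4243509 + (976 + 6*√327)) = -3621101 - 1/(-4242533 + 6*√327)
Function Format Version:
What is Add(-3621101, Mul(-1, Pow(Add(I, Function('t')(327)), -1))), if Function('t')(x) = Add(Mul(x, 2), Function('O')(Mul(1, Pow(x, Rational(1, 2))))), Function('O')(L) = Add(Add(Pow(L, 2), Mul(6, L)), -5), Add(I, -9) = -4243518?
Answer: Add(Rational(-65176509198378290484, 17999086244317), Mul(Rational(6, 17999086244317), Pow(327, Rational(1, 2)))) ≈ -3.6211e+6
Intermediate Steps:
I = -4243509 (I = Add(9, -4243518) = -4243509)
Function('O')(L) = Add(-5, Pow(L, 2), Mul(6, L))
Function('t')(x) = Add(-5, Mul(3, x), Mul(6, Pow(x, Rational(1, 2)))) (Function('t')(x) = Add(Mul(x, 2), Add(-5, Pow(Mul(1, Pow(x, Rational(1, 2))), 2), Mul(6, Mul(1, Pow(x, Rational(1, 2)))))) = Add(Mul(2, x), Add(-5, Pow(Pow(x, Rational(1, 2)), 2), Mul(6, Pow(x, Rational(1, 2))))) = Add(Mul(2, x), Add(-5, x, Mul(6, Pow(x, Rational(1, 2))))) = Add(-5, Mul(3, x), Mul(6, Pow(x, Rational(1, 2)))))
Add(-3621101, Mul(-1, Pow(Add(I, Function('t')(327)), -1))) = Add(-3621101, Mul(-1, Pow(Add(-4243509, Add(-5, Mul(3, 327), Mul(6, Pow(327, Rational(1, 2))))), -1))) = Add(-3621101, Mul(-1, Pow(Add(-4243509, Add(-5, 981, Mul(6, Pow(327, Rational(1, 2))))), -1))) = Add(-3621101, Mul(-1, Pow(Add(-4243509, Add(976, Mul(6, Pow(327, Rational(1, 2))))), -1))) = Add(-3621101, Mul(-1, Pow(Add(-4242533, Mul(6, Pow(327, Rational(1, 2)))), -1)))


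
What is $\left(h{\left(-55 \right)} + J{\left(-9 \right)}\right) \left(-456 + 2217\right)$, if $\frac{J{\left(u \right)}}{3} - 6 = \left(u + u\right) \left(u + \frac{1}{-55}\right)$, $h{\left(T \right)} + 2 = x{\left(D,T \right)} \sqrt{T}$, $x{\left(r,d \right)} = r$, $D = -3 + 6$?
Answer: $\frac{48716304}{55} + 5283 i \sqrt{55} \approx 8.8575 \cdot 10^{5} + 39180.0 i$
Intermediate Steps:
$D = 3$
$h{\left(T \right)} = -2 + 3 \sqrt{T}$
$J{\left(u \right)} = 18 + 6 u \left(- \frac{1}{55} + u\right)$ ($J{\left(u \right)} = 18 + 3 \left(u + u\right) \left(u + \frac{1}{-55}\right) = 18 + 3 \cdot 2 u \left(u - \frac{1}{55}\right) = 18 + 3 \cdot 2 u \left(- \frac{1}{55} + u\right) = 18 + 6 u \left(- \frac{1}{55} + u\right)$)
$\left(h{\left(-55 \right)} + J{\left(-9 \right)}\right) \left(-456 + 2217\right) = \left(\left(-2 + 3 \sqrt{-55}\right) + \left(18 + 6 \left(-9\right)^{2} - - \frac{54}{55}\right)\right) \left(-456 + 2217\right) = \left(\left(-2 + 3 i \sqrt{55}\right) + \left(18 + 6 \cdot 81 + \frac{54}{55}\right)\right) 1761 = \left(\left(-2 + 3 i \sqrt{55}\right) + \left(18 + 486 + \frac{54}{55}\right)\right) 1761 = \left(\left(-2 + 3 i \sqrt{55}\right) + \frac{27774}{55}\right) 1761 = \left(\frac{27664}{55} + 3 i \sqrt{55}\right) 1761 = \frac{48716304}{55} + 5283 i \sqrt{55}$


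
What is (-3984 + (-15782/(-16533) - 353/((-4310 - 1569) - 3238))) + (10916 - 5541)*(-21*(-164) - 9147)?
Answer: -57050160245126/1860881 ≈ -3.0658e+7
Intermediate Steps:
(-3984 + (-15782/(-16533) - 353/((-4310 - 1569) - 3238))) + (10916 - 5541)*(-21*(-164) - 9147) = (-3984 + (-15782*(-1/16533) - 353/(-5879 - 3238))) + 5375*(3444 - 9147) = (-3984 + (15782/16533 - 353/(-9117))) + 5375*(-5703) = (-3984 + (15782/16533 - 353*(-1/9117))) - 30653625 = (-3984 + (15782/16533 + 353/9117)) - 30653625 = (-3984 + 1848403/1860881) - 30653625 = -7411901501/1860881 - 30653625 = -57050160245126/1860881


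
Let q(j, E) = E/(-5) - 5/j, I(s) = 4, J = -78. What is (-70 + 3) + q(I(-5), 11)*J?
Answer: 2021/10 ≈ 202.10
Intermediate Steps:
q(j, E) = -5/j - E/5 (q(j, E) = E*(-1/5) - 5/j = -E/5 - 5/j = -5/j - E/5)
(-70 + 3) + q(I(-5), 11)*J = (-70 + 3) + (-5/4 - 1/5*11)*(-78) = -67 + (-5*1/4 - 11/5)*(-78) = -67 + (-5/4 - 11/5)*(-78) = -67 - 69/20*(-78) = -67 + 2691/10 = 2021/10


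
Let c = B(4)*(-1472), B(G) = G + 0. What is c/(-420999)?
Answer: 5888/420999 ≈ 0.013986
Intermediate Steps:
B(G) = G
c = -5888 (c = 4*(-1472) = -5888)
c/(-420999) = -5888/(-420999) = -5888*(-1/420999) = 5888/420999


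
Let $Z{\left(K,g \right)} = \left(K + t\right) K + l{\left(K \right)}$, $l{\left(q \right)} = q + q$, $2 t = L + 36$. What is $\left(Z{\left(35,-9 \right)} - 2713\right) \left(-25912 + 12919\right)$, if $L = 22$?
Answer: $5236179$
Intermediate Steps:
$t = 29$ ($t = \frac{22 + 36}{2} = \frac{1}{2} \cdot 58 = 29$)
$l{\left(q \right)} = 2 q$
$Z{\left(K,g \right)} = 2 K + K \left(29 + K\right)$ ($Z{\left(K,g \right)} = \left(K + 29\right) K + 2 K = \left(29 + K\right) K + 2 K = K \left(29 + K\right) + 2 K = 2 K + K \left(29 + K\right)$)
$\left(Z{\left(35,-9 \right)} - 2713\right) \left(-25912 + 12919\right) = \left(35 \left(31 + 35\right) - 2713\right) \left(-25912 + 12919\right) = \left(35 \cdot 66 - 2713\right) \left(-12993\right) = \left(2310 - 2713\right) \left(-12993\right) = \left(-403\right) \left(-12993\right) = 5236179$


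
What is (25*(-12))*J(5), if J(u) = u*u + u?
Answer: -9000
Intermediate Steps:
J(u) = u + u² (J(u) = u² + u = u + u²)
(25*(-12))*J(5) = (25*(-12))*(5*(1 + 5)) = -1500*6 = -300*30 = -9000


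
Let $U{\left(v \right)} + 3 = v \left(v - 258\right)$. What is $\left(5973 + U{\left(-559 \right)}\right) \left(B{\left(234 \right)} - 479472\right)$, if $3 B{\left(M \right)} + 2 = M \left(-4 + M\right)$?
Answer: $- \frac{640616110454}{3} \approx -2.1354 \cdot 10^{11}$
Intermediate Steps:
$B{\left(M \right)} = - \frac{2}{3} + \frac{M \left(-4 + M\right)}{3}$
$U{\left(v \right)} = -3 + v \left(-258 + v\right)$ ($U{\left(v \right)} = -3 + v \left(v - 258\right) = -3 + v \left(-258 + v\right)$)
$\left(5973 + U{\left(-559 \right)}\right) \left(B{\left(234 \right)} - 479472\right) = \left(5973 - \left(-144219 - 312481\right)\right) \left(\left(- \frac{2}{3} - 312 + \frac{234^{2}}{3}\right) - 479472\right) = \left(5973 + \left(-3 + 312481 + 144222\right)\right) \left(\left(- \frac{2}{3} - 312 + \frac{1}{3} \cdot 54756\right) - 479472\right) = \left(5973 + 456700\right) \left(\left(- \frac{2}{3} - 312 + 18252\right) - 479472\right) = 462673 \left(\frac{53818}{3} - 479472\right) = 462673 \left(- \frac{1384598}{3}\right) = - \frac{640616110454}{3}$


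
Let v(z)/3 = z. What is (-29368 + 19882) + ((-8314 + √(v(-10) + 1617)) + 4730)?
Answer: -13070 + 23*√3 ≈ -13030.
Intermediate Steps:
v(z) = 3*z
(-29368 + 19882) + ((-8314 + √(v(-10) + 1617)) + 4730) = (-29368 + 19882) + ((-8314 + √(3*(-10) + 1617)) + 4730) = -9486 + ((-8314 + √(-30 + 1617)) + 4730) = -9486 + ((-8314 + √1587) + 4730) = -9486 + ((-8314 + 23*√3) + 4730) = -9486 + (-3584 + 23*√3) = -13070 + 23*√3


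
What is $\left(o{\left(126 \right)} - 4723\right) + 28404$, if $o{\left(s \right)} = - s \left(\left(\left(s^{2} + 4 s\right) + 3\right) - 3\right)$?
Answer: $-2040199$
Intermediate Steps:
$o{\left(s \right)} = - s \left(s^{2} + 4 s\right)$ ($o{\left(s \right)} = - s \left(\left(3 + s^{2} + 4 s\right) - 3\right) = - s \left(s^{2} + 4 s\right)$)
$\left(o{\left(126 \right)} - 4723\right) + 28404 = \left(126^{2} \left(-4 - 126\right) - 4723\right) + 28404 = \left(15876 \left(-4 - 126\right) - 4723\right) + 28404 = \left(15876 \left(-130\right) - 4723\right) + 28404 = \left(-2063880 - 4723\right) + 28404 = -2068603 + 28404 = -2040199$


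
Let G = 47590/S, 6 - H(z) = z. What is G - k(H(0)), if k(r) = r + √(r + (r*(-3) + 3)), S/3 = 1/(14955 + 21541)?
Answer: 1736844622/3 - 3*I ≈ 5.7895e+8 - 3.0*I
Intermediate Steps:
H(z) = 6 - z
S = 3/36496 (S = 3/(14955 + 21541) = 3/36496 ≈ 8.2201e-5)
k(r) = r + √(3 - 2*r) (k(r) = r + √(r + (-3*r + 3)) = r + √(r + (3 - 3*r)) = r + √(3 - 2*r))
G = 1736844640/3 (G = 47590/(3/36496) = 47590*(36496/3) = 1736844640/3 ≈ 5.7895e+8)
G - k(H(0)) = 1736844640/3 - ((6 - 1*0) + √(3 - 2*(6 - 1*0))) = 1736844640/3 - ((6 + 0) + √(3 - 2*(6 + 0))) = 1736844640/3 - (6 + √(3 - 2*6)) = 1736844640/3 - (6 + √(3 - 12)) = 1736844640/3 - (6 + √(-9)) = 1736844640/3 - (6 + 3*I) = 1736844640/3 + (-6 - 3*I) = 1736844622/3 - 3*I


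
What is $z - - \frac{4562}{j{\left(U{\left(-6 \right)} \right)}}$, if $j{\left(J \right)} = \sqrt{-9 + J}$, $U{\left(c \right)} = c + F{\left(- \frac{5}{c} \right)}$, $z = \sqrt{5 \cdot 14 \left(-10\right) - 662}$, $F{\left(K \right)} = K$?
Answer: $i \left(\sqrt{1362} - \frac{4562 \sqrt{510}}{85}\right) \approx - 1175.1 i$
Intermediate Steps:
$z = i \sqrt{1362}$ ($z = \sqrt{70 \left(-10\right) - 662} = \sqrt{-700 - 662} = \sqrt{-1362} = i \sqrt{1362} \approx 36.905 i$)
$U{\left(c \right)} = c - \frac{5}{c}$
$z - - \frac{4562}{j{\left(U{\left(-6 \right)} \right)}} = i \sqrt{1362} - - \frac{4562}{\sqrt{-9 - \left(6 + \frac{5}{-6}\right)}} = i \sqrt{1362} - - \frac{4562}{\sqrt{-9 - \frac{31}{6}}} = i \sqrt{1362} - - \frac{4562}{\sqrt{- \frac{85}{6}}} = i \sqrt{1362} - - \frac{4562}{\frac{1}{6} i \sqrt{510}} = i \sqrt{1362} - - 4562 \left(- \frac{i \sqrt{510}}{85}\right) = i \sqrt{1362} - \frac{4562 i \sqrt{510}}{85}$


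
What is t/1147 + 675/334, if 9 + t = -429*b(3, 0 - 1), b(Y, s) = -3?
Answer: 1201077/383098 ≈ 3.1352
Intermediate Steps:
t = 1278 (t = -9 - 429*(-3) = -9 + 1287 = 1278)
t/1147 + 675/334 = 1278/1147 + 675/334 = 1201077/383098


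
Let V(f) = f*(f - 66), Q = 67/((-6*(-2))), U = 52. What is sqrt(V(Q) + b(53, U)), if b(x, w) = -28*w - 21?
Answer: I*sqrt(261263)/12 ≈ 42.595*I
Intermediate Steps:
Q = 67/12 ≈ 5.5833
b(x, w) = -21 - 28*w
V(f) = f*(-66 + f)
sqrt(V(Q) + b(53, U)) = sqrt(67*(-66 + 67/12)/12 + (-21 - 28*52)) = sqrt((67/12)*(-725/12) + (-21 - 1456)) = sqrt(-48575/144 - 1477) = sqrt(-261263/144) = I*sqrt(261263)/12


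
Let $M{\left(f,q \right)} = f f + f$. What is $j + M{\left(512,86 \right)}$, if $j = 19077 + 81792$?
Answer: $363525$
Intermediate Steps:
$M{\left(f,q \right)} = f + f^{2}$ ($M{\left(f,q \right)} = f^{2} + f = f + f^{2}$)
$j = 100869$
$j + M{\left(512,86 \right)} = 100869 + 512 \left(1 + 512\right) = 100869 + 512 \cdot 513 = 100869 + 262656 = 363525$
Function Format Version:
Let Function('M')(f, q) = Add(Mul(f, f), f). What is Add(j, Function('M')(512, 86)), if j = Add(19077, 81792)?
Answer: 363525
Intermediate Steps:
Function('M')(f, q) = Add(f, Pow(f, 2)) (Function('M')(f, q) = Add(Pow(f, 2), f) = Add(f, Pow(f, 2)))
j = 100869
Add(j, Function('M')(512, 86)) = Add(100869, Mul(512, Add(1, 512))) = Add(100869, Mul(512, 513)) = Add(100869, 262656) = 363525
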